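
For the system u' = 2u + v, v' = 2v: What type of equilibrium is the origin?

A = [[2,1],[0,2]]; det(A-λI) = λ^2 - 4λ + 4.
repeated λ = 2 with a single eigenvector.

unstable improper node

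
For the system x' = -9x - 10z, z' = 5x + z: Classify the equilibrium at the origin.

A = [[-9,-10],[5,1]]; det(A-λI) = λ^2 + 8λ + 41.
λ = -4 ± 5i: negative real part.

stable spiral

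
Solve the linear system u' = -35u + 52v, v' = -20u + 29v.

u(t) = -2c_1e^(-3t)sin(4t) - 3c_1e^(-3t)cos(4t) - 3c_2e^(-3t)sin(4t) + 2c_2e^(-3t)cos(4t), v(t) = -c_1e^(-3t)sin(4t) - 2c_1e^(-3t)cos(4t) - 2c_2e^(-3t)sin(4t) + c_2e^(-3t)cos(4t)

Coefficient matrix A = [[-35, 52], [-20, 29]].
Characteristic polynomial det(A - λI) = λ^2 + 6λ + 25 = 0.
Eigenvalues λ = -3 ± 4i (complex conjugate pair).
For λ=-3+4i: an eigenvector is (-3,-2) - i(-2,-1) = (-3 + 2i, -2 + i).
A real fundamental pair from Re and Im of e^((-3+4i)t)v: X_1 = e^(-3t)(cos(4t)·(-3,-2) + sin(4t)·(-2,-1)), X_2 = e^(-3t)(sin(4t)·(-3,-2) - cos(4t)·(-2,-1)).
General solution: c_1X_1 + c_2X_2.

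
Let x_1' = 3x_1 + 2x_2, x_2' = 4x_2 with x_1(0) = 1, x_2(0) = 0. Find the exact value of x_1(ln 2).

8

A = [[3,2],[0,4]]; eigenvalues λ = 3, 4.
Eigenvectors: (-1,0) for λ=3, (-2,-1) for λ=4.
From the initial condition, c_1 = -1, c_2 = 0.
x_1(ln 2) = (-1)(2^3)(-1) + (0)(2^4)(-2) = 8.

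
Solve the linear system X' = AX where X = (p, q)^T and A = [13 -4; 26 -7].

p(t) = C_1e^(3t)sin(2t) + C_1e^(3t)cos(2t) + C_2e^(3t)sin(2t) - C_2e^(3t)cos(2t), q(t) = 3C_1e^(3t)sin(2t) + 2C_1e^(3t)cos(2t) + 2C_2e^(3t)sin(2t) - 3C_2e^(3t)cos(2t)

Coefficient matrix A = [[13, -4], [26, -7]].
Characteristic polynomial det(A - λI) = λ^2 - 6λ + 13 = 0.
Eigenvalues λ = 3 ± 2i (complex conjugate pair).
For λ=3+2i: an eigenvector is (1,2) - i(1,3) = (1 - i, 2 - 3i).
A real fundamental pair from Re and Im of e^((3+2i)t)v: X_1 = e^(3t)(cos(2t)·(1,2) + sin(2t)·(1,3)), X_2 = e^(3t)(sin(2t)·(1,2) - cos(2t)·(1,3)).
General solution: C_1X_1 + C_2X_2.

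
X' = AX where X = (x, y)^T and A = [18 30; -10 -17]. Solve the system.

Coefficient matrix A = [[18, 30], [-10, -17]].
Characteristic polynomial det(A - λI) = λ^2 - λ - 6 = 0.
Eigenvalues λ = 3, -2.
For λ=3: (A-λI) row 1 is [15, 30], so an eigenvector is (2, -1).
For λ=-2: (A-λI) row 1 is [20, 30], so an eigenvector is (-3, 2).
General solution: c_1e^(3t)(2,-1) + c_2e^(-2t)(-3,2).

x(t) = 2c_1e^(3t) - 3c_2e^(-2t), y(t) = -c_1e^(3t) + 2c_2e^(-2t)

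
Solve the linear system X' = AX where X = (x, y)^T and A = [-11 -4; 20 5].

Coefficient matrix A = [[-11, -4], [20, 5]].
Characteristic polynomial det(A - λI) = λ^2 + 6λ + 25 = 0.
Eigenvalues λ = -3 ± 4i (complex conjugate pair).
For λ=-3+4i: an eigenvector is (0,-1) - i(1,-2) = (0 - i, -1 + 2i).
A real fundamental pair from Re and Im of e^((-3+4i)t)v: X_1 = e^(-3t)(cos(4t)·(0,-1) + sin(4t)·(1,-2)), X_2 = e^(-3t)(sin(4t)·(0,-1) - cos(4t)·(1,-2)).
General solution: c_1X_1 + c_2X_2.

x(t) = c_1e^(-3t)sin(4t) - c_2e^(-3t)cos(4t), y(t) = -2c_1e^(-3t)sin(4t) - c_1e^(-3t)cos(4t) - c_2e^(-3t)sin(4t) + 2c_2e^(-3t)cos(4t)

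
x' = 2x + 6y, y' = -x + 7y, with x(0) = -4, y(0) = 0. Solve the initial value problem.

Coefficient matrix A = [[2, 6], [-1, 7]].
Characteristic polynomial det(A - λI) = λ^2 - 9λ + 20 = 0.
Eigenvalues λ = 5, 4.
For λ=5: (A-λI) row 1 is [-3, 6], so an eigenvector is (2, 1).
For λ=4: (A-λI) row 1 is [-2, 6], so an eigenvector is (3, 1).
General solution: c_1e^(5t)(2,1) + c_2e^(4t)(3,1).
Applying x(0)=-4, y(0)=0 gives c_1=4, c_2=-4.

x(t) = 8e^(5t) - 12e^(4t), y(t) = 4e^(5t) - 4e^(4t)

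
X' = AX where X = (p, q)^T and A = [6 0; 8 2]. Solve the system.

p(t) = -C_2e^(6t), q(t) = C_1e^(2t) - 2C_2e^(6t)

Coefficient matrix A = [[6, 0], [8, 2]].
Characteristic polynomial det(A - λI) = λ^2 - 8λ + 12 = 0.
Eigenvalues λ = 2, 6.
For λ=2: (A-λI) row 1 is [4, 0], so an eigenvector is (0, 1).
For λ=6: (A-λI) row 2 is [8, -4], so an eigenvector is (-1, -2).
General solution: C_1e^(2t)(0,1) + C_2e^(6t)(-1,-2).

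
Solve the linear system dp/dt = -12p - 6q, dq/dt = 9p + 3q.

p(t) = 2c_1e^(-3t) - c_2e^(-6t), q(t) = -3c_1e^(-3t) + c_2e^(-6t)

Coefficient matrix A = [[-12, -6], [9, 3]].
Characteristic polynomial det(A - λI) = λ^2 + 9λ + 18 = 0.
Eigenvalues λ = -3, -6.
For λ=-3: (A-λI) row 1 is [-9, -6], so an eigenvector is (2, -3).
For λ=-6: (A-λI) row 1 is [-6, -6], so an eigenvector is (-1, 1).
General solution: c_1e^(-3t)(2,-3) + c_2e^(-6t)(-1,1).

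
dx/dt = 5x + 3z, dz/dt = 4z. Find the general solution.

Coefficient matrix A = [[5, 3], [0, 4]].
Characteristic polynomial det(A - λI) = λ^2 - 9λ + 20 = 0.
Eigenvalues λ = 4, 5.
For λ=4: (A-λI) row 1 is [1, 3], so an eigenvector is (-3, 1).
For λ=5: (A-λI) row 1 is [0, 3], so an eigenvector is (1, 0).
General solution: K_1e^(4t)(-3,1) + K_2e^(5t)(1,0).

x(t) = -3K_1e^(4t) + K_2e^(5t), z(t) = K_1e^(4t)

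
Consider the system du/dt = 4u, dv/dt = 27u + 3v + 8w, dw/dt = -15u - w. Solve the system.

Coefficient matrix A = [[4, 0, 0], [27, 3, 8], [-15, 0, -1]].
det(A - λI) = 0 gives eigenvalues λ = 4, -1, 3.
For λ=4: eigenvector (1,3,-3).
For λ=-1: eigenvector (0,-2,1).
For λ=3: eigenvector (0,1,0).
General solution: c_1e^(4t)(1,3,-3) + c_2e^(-t)(0,-2,1) + c_3e^(3t)(0,1,0).

u(t) = c_1e^(4t), v(t) = 3c_1e^(4t) - 2c_2e^(-t) + c_3e^(3t), w(t) = -3c_1e^(4t) + c_2e^(-t)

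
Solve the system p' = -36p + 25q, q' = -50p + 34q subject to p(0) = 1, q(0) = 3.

Coefficient matrix A = [[-36, 25], [-50, 34]].
Characteristic polynomial det(A - λI) = λ^2 + 2λ + 26 = 0.
Eigenvalues λ = -1 ± 5i (complex conjugate pair).
For λ=-1+5i: an eigenvector is (-2,-3) - i(-1,-1) = (-2 + i, -3 + i).
A real fundamental pair from Re and Im of e^((-1+5i)t)v: X_1 = e^(-t)(cos(5t)·(-2,-3) + sin(5t)·(-1,-1)), X_2 = e^(-t)(sin(5t)·(-2,-3) - cos(5t)·(-1,-1)).
General solution: K_1X_1 + K_2X_2.
Applying p(0)=1, q(0)=3 gives K_1=-2, K_2=-3.

p(t) = 8e^(-t)sin(5t) + e^(-t)cos(5t), q(t) = 11e^(-t)sin(5t) + 3e^(-t)cos(5t)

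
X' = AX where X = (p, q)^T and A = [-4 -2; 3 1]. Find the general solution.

p(t) = K_1e^(-2t) - 2K_2e^(-t), q(t) = -K_1e^(-2t) + 3K_2e^(-t)

Coefficient matrix A = [[-4, -2], [3, 1]].
Characteristic polynomial det(A - λI) = λ^2 + 3λ + 2 = 0.
Eigenvalues λ = -2, -1.
For λ=-2: (A-λI) row 1 is [-2, -2], so an eigenvector is (1, -1).
For λ=-1: (A-λI) row 1 is [-3, -2], so an eigenvector is (-2, 3).
General solution: K_1e^(-2t)(1,-1) + K_2e^(-t)(-2,3).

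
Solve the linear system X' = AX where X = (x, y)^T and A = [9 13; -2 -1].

x(t) = 3C_1e^(4t)sin(t) - 2C_1e^(4t)cos(t) - 2C_2e^(4t)sin(t) - 3C_2e^(4t)cos(t), y(t) = -C_1e^(4t)sin(t) + C_1e^(4t)cos(t) + C_2e^(4t)sin(t) + C_2e^(4t)cos(t)

Coefficient matrix A = [[9, 13], [-2, -1]].
Characteristic polynomial det(A - λI) = λ^2 - 8λ + 17 = 0.
Eigenvalues λ = 4 ± i (complex conjugate pair).
For λ=4+i: an eigenvector is (-2,1) - i(3,-1) = (-2 - 3i, 1 + i).
A real fundamental pair from Re and Im of e^((4+i)t)v: X_1 = e^(4t)(cos(t)·(-2,1) + sin(t)·(3,-1)), X_2 = e^(4t)(sin(t)·(-2,1) - cos(t)·(3,-1)).
General solution: C_1X_1 + C_2X_2.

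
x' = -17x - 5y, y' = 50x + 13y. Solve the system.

x(t) = -K_1e^(-2t)sin(5t) + K_2e^(-2t)cos(5t), y(t) = 3K_1e^(-2t)sin(5t) + K_1e^(-2t)cos(5t) + K_2e^(-2t)sin(5t) - 3K_2e^(-2t)cos(5t)

Coefficient matrix A = [[-17, -5], [50, 13]].
Characteristic polynomial det(A - λI) = λ^2 + 4λ + 29 = 0.
Eigenvalues λ = -2 ± 5i (complex conjugate pair).
For λ=-2+5i: an eigenvector is (0,1) - i(-1,3) = (0 + i, 1 - 3i).
A real fundamental pair from Re and Im of e^((-2+5i)t)v: X_1 = e^(-2t)(cos(5t)·(0,1) + sin(5t)·(-1,3)), X_2 = e^(-2t)(sin(5t)·(0,1) - cos(5t)·(-1,3)).
General solution: K_1X_1 + K_2X_2.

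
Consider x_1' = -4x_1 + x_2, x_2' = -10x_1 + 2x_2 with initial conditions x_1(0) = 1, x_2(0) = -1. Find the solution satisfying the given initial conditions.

x_1(t) = -4e^(-t)sin(t) + e^(-t)cos(t), x_2(t) = -13e^(-t)sin(t) - e^(-t)cos(t)

Coefficient matrix A = [[-4, 1], [-10, 2]].
Characteristic polynomial det(A - λI) = λ^2 + 2λ + 2 = 0.
Eigenvalues λ = -1 ± i (complex conjugate pair).
For λ=-1+i: an eigenvector is (0,-1) - i(-1,-3) = (0 + i, -1 + 3i).
A real fundamental pair from Re and Im of e^((-1+i)t)v: X_1 = e^(-t)(cos(t)·(0,-1) + sin(t)·(-1,-3)), X_2 = e^(-t)(sin(t)·(0,-1) - cos(t)·(-1,-3)).
General solution: C_1X_1 + C_2X_2.
Applying x_1(0)=1, x_2(0)=-1 gives C_1=4, C_2=1.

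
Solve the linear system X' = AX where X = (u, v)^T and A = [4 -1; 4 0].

u(t) = -c_1e^(2t) - c_2te^(2t) - c_2e^(2t), v(t) = -2c_1e^(2t) - 2c_2te^(2t) - c_2e^(2t)

Coefficient matrix A = [[4, -1], [4, 0]].
Characteristic polynomial det(A - λI) = λ^2 - 4λ + 4 = 0.
Single eigenvalue λ = 2 with algebraic multiplicity 2.
Eigenvector v = (-1,-2); generalized eigenvector w with (A-λI)w=v is (-1,-1).
General solution: e^(2t)[c_1·v + c_2·(t·v + w)].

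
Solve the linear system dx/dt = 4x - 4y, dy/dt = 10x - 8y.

x(t) = c_1e^(-2t)sin(2t) - c_1e^(-2t)cos(2t) - c_2e^(-2t)sin(2t) - c_2e^(-2t)cos(2t), y(t) = c_1e^(-2t)sin(2t) - 2c_1e^(-2t)cos(2t) - 2c_2e^(-2t)sin(2t) - c_2e^(-2t)cos(2t)

Coefficient matrix A = [[4, -4], [10, -8]].
Characteristic polynomial det(A - λI) = λ^2 + 4λ + 8 = 0.
Eigenvalues λ = -2 ± 2i (complex conjugate pair).
For λ=-2+2i: an eigenvector is (-1,-2) - i(1,1) = (-1 - i, -2 - i).
A real fundamental pair from Re and Im of e^((-2+2i)t)v: X_1 = e^(-2t)(cos(2t)·(-1,-2) + sin(2t)·(1,1)), X_2 = e^(-2t)(sin(2t)·(-1,-2) - cos(2t)·(1,1)).
General solution: c_1X_1 + c_2X_2.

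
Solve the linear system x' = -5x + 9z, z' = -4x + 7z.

x(t) = -3c_1e^(t) - 3c_2te^(t) + 2c_2e^(t), z(t) = -2c_1e^(t) - 2c_2te^(t) + c_2e^(t)

Coefficient matrix A = [[-5, 9], [-4, 7]].
Characteristic polynomial det(A - λI) = λ^2 - 2λ + 1 = 0.
Single eigenvalue λ = 1 with algebraic multiplicity 2.
Eigenvector v = (-3,-2); generalized eigenvector w with (A-λI)w=v is (2,1).
General solution: e^(t)[c_1·v + c_2·(t·v + w)].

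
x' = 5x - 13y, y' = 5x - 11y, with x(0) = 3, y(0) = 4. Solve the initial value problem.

x(t) = -28e^(-3t)sin(t) + 3e^(-3t)cos(t), y(t) = -17e^(-3t)sin(t) + 4e^(-3t)cos(t)

Coefficient matrix A = [[5, -13], [5, -11]].
Characteristic polynomial det(A - λI) = λ^2 + 6λ + 10 = 0.
Eigenvalues λ = -3 ± i (complex conjugate pair).
For λ=-3+i: an eigenvector is (-3,-2) - i(2,1) = (-3 - 2i, -2 - i).
A real fundamental pair from Re and Im of e^((-3+i)t)v: X_1 = e^(-3t)(cos(t)·(-3,-2) + sin(t)·(2,1)), X_2 = e^(-3t)(sin(t)·(-3,-2) - cos(t)·(2,1)).
General solution: C_1X_1 + C_2X_2.
Applying x(0)=3, y(0)=4 gives C_1=-5, C_2=6.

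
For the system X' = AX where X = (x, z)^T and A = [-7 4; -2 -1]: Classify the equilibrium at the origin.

stable node

A = [[-7,4],[-2,-1]]; det(A-λI) = λ^2 + 8λ + 15.
λ = -3, -5: both negative.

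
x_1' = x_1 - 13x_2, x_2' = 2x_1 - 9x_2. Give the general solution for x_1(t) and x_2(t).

Coefficient matrix A = [[1, -13], [2, -9]].
Characteristic polynomial det(A - λI) = λ^2 + 8λ + 17 = 0.
Eigenvalues λ = -4 ± i (complex conjugate pair).
For λ=-4+i: an eigenvector is (-3,-1) - i(-2,-1) = (-3 + 2i, -1 + i).
A real fundamental pair from Re and Im of e^((-4+i)t)v: X_1 = e^(-4t)(cos(t)·(-3,-1) + sin(t)·(-2,-1)), X_2 = e^(-4t)(sin(t)·(-3,-1) - cos(t)·(-2,-1)).
General solution: C_1X_1 + C_2X_2.

x_1(t) = -2C_1e^(-4t)sin(t) - 3C_1e^(-4t)cos(t) - 3C_2e^(-4t)sin(t) + 2C_2e^(-4t)cos(t), x_2(t) = -C_1e^(-4t)sin(t) - C_1e^(-4t)cos(t) - C_2e^(-4t)sin(t) + C_2e^(-4t)cos(t)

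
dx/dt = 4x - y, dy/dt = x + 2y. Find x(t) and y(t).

x(t) = K_1e^(3t) + K_2te^(3t) + 3K_2e^(3t), y(t) = K_1e^(3t) + K_2te^(3t) + 2K_2e^(3t)

Coefficient matrix A = [[4, -1], [1, 2]].
Characteristic polynomial det(A - λI) = λ^2 - 6λ + 9 = 0.
Single eigenvalue λ = 3 with algebraic multiplicity 2.
Eigenvector v = (1,1); generalized eigenvector w with (A-λI)w=v is (3,2).
General solution: e^(3t)[K_1·v + K_2·(t·v + w)].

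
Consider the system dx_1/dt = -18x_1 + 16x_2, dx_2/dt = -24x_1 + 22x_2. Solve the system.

x_1(t) = K_1e^(-2t) - 2K_2e^(6t), x_2(t) = K_1e^(-2t) - 3K_2e^(6t)

Coefficient matrix A = [[-18, 16], [-24, 22]].
Characteristic polynomial det(A - λI) = λ^2 - 4λ - 12 = 0.
Eigenvalues λ = -2, 6.
For λ=-2: (A-λI) row 1 is [-16, 16], so an eigenvector is (1, 1).
For λ=6: (A-λI) row 1 is [-24, 16], so an eigenvector is (-2, -3).
General solution: K_1e^(-2t)(1,1) + K_2e^(6t)(-2,-3).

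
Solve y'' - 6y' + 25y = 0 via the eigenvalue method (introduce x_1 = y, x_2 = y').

Let x_1 = y, x_2 = y'. Then x_1' = x_2 and x_2' = -25x_1 + 6x_2.
A = [[0,1],[-25,6]]; det(A-λI) = λ^2 - 6λ + 25.
Eigenvalues λ = 3 ± 4i.

y(t) = K_1e^(3t)cos(4t) + K_2e^(3t)sin(4t)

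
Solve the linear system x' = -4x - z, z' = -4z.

x(t) = -C_1e^(-4t) - C_2te^(-4t) - 3C_2e^(-4t), z(t) = C_2e^(-4t)

Coefficient matrix A = [[-4, -1], [0, -4]].
Characteristic polynomial det(A - λI) = λ^2 + 8λ + 16 = 0.
Single eigenvalue λ = -4 with algebraic multiplicity 2.
Eigenvector v = (-1,0); generalized eigenvector w with (A-λI)w=v is (-3,1).
General solution: e^(-4t)[C_1·v + C_2·(t·v + w)].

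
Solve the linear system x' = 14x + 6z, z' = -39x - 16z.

x(t) = C_1e^(-t)sin(3t) - C_1e^(-t)cos(3t) - C_2e^(-t)sin(3t) - C_2e^(-t)cos(3t), z(t) = -2C_1e^(-t)sin(3t) + 3C_1e^(-t)cos(3t) + 3C_2e^(-t)sin(3t) + 2C_2e^(-t)cos(3t)

Coefficient matrix A = [[14, 6], [-39, -16]].
Characteristic polynomial det(A - λI) = λ^2 + 2λ + 10 = 0.
Eigenvalues λ = -1 ± 3i (complex conjugate pair).
For λ=-1+3i: an eigenvector is (-1,3) - i(1,-2) = (-1 - i, 3 + 2i).
A real fundamental pair from Re and Im of e^((-1+3i)t)v: X_1 = e^(-t)(cos(3t)·(-1,3) + sin(3t)·(1,-2)), X_2 = e^(-t)(sin(3t)·(-1,3) - cos(3t)·(1,-2)).
General solution: C_1X_1 + C_2X_2.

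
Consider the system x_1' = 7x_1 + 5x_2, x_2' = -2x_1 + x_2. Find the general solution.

x_1(t) = C_1e^(4t)sin(t) + 2C_1e^(4t)cos(t) + 2C_2e^(4t)sin(t) - C_2e^(4t)cos(t), x_2(t) = -C_1e^(4t)sin(t) - C_1e^(4t)cos(t) - C_2e^(4t)sin(t) + C_2e^(4t)cos(t)

Coefficient matrix A = [[7, 5], [-2, 1]].
Characteristic polynomial det(A - λI) = λ^2 - 8λ + 17 = 0.
Eigenvalues λ = 4 ± i (complex conjugate pair).
For λ=4+i: an eigenvector is (2,-1) - i(1,-1) = (2 - i, -1 + i).
A real fundamental pair from Re and Im of e^((4+i)t)v: X_1 = e^(4t)(cos(t)·(2,-1) + sin(t)·(1,-1)), X_2 = e^(4t)(sin(t)·(2,-1) - cos(t)·(1,-1)).
General solution: C_1X_1 + C_2X_2.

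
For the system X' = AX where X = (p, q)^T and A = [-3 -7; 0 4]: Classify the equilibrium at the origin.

saddle

A = [[-3,-7],[0,4]]; det(A-λI) = λ^2 - λ - 12.
λ = 4, -3: opposite signs.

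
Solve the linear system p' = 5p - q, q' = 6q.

Coefficient matrix A = [[5, -1], [0, 6]].
Characteristic polynomial det(A - λI) = λ^2 - 11λ + 30 = 0.
Eigenvalues λ = 5, 6.
For λ=5: (A-λI) row 1 is [0, -1], so an eigenvector is (-1, 0).
For λ=6: (A-λI) row 1 is [-1, -1], so an eigenvector is (-1, 1).
General solution: K_1e^(5t)(-1,0) + K_2e^(6t)(-1,1).

p(t) = -K_1e^(5t) - K_2e^(6t), q(t) = K_2e^(6t)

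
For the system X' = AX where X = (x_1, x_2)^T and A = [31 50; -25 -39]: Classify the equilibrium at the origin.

stable spiral

A = [[31,50],[-25,-39]]; det(A-λI) = λ^2 + 8λ + 41.
λ = -4 ± 5i: negative real part.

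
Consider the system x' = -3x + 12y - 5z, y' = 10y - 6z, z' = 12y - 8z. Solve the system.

Coefficient matrix A = [[-3, 12, -5], [0, 10, -6], [0, 12, -8]].
det(A - λI) = 0 gives eigenvalues λ = -3, 4, -2.
For λ=-3: eigenvector (1,0,0).
For λ=4: eigenvector (-1,-1,-1).
For λ=-2: eigenvector (2,1,2).
General solution: c_1e^(-3t)(1,0,0) + c_2e^(4t)(-1,-1,-1) + c_3e^(-2t)(2,1,2).

x(t) = c_1e^(-3t) - c_2e^(4t) + 2c_3e^(-2t), y(t) = -c_2e^(4t) + c_3e^(-2t), z(t) = -c_2e^(4t) + 2c_3e^(-2t)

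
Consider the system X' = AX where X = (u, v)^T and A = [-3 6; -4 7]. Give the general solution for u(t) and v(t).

u(t) = -3c_1e^(t) + c_2e^(3t), v(t) = -2c_1e^(t) + c_2e^(3t)

Coefficient matrix A = [[-3, 6], [-4, 7]].
Characteristic polynomial det(A - λI) = λ^2 - 4λ + 3 = 0.
Eigenvalues λ = 1, 3.
For λ=1: (A-λI) row 1 is [-4, 6], so an eigenvector is (-3, -2).
For λ=3: (A-λI) row 1 is [-6, 6], so an eigenvector is (1, 1).
General solution: c_1e^(t)(-3,-2) + c_2e^(3t)(1,1).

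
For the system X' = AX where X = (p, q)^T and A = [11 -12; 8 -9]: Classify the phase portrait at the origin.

saddle

A = [[11,-12],[8,-9]]; det(A-λI) = λ^2 - 2λ - 3.
λ = 3, -1: opposite signs.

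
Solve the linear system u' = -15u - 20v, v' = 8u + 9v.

Coefficient matrix A = [[-15, -20], [8, 9]].
Characteristic polynomial det(A - λI) = λ^2 + 6λ + 25 = 0.
Eigenvalues λ = -3 ± 4i (complex conjugate pair).
For λ=-3+4i: an eigenvector is (1,-1) - i(2,-1) = (1 - 2i, -1 + i).
A real fundamental pair from Re and Im of e^((-3+4i)t)v: X_1 = e^(-3t)(cos(4t)·(1,-1) + sin(4t)·(2,-1)), X_2 = e^(-3t)(sin(4t)·(1,-1) - cos(4t)·(2,-1)).
General solution: K_1X_1 + K_2X_2.

u(t) = 2K_1e^(-3t)sin(4t) + K_1e^(-3t)cos(4t) + K_2e^(-3t)sin(4t) - 2K_2e^(-3t)cos(4t), v(t) = -K_1e^(-3t)sin(4t) - K_1e^(-3t)cos(4t) - K_2e^(-3t)sin(4t) + K_2e^(-3t)cos(4t)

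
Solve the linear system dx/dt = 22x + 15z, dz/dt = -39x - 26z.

x(t) = K_1e^(-2t)sin(3t) + 2K_1e^(-2t)cos(3t) + 2K_2e^(-2t)sin(3t) - K_2e^(-2t)cos(3t), z(t) = -2K_1e^(-2t)sin(3t) - 3K_1e^(-2t)cos(3t) - 3K_2e^(-2t)sin(3t) + 2K_2e^(-2t)cos(3t)

Coefficient matrix A = [[22, 15], [-39, -26]].
Characteristic polynomial det(A - λI) = λ^2 + 4λ + 13 = 0.
Eigenvalues λ = -2 ± 3i (complex conjugate pair).
For λ=-2+3i: an eigenvector is (2,-3) - i(1,-2) = (2 - i, -3 + 2i).
A real fundamental pair from Re and Im of e^((-2+3i)t)v: X_1 = e^(-2t)(cos(3t)·(2,-3) + sin(3t)·(1,-2)), X_2 = e^(-2t)(sin(3t)·(2,-3) - cos(3t)·(1,-2)).
General solution: K_1X_1 + K_2X_2.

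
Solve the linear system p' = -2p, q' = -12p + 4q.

p(t) = -C_1e^(-2t), q(t) = -2C_1e^(-2t) - C_2e^(4t)

Coefficient matrix A = [[-2, 0], [-12, 4]].
Characteristic polynomial det(A - λI) = λ^2 - 2λ - 8 = 0.
Eigenvalues λ = -2, 4.
For λ=-2: (A-λI) row 2 is [-12, 6], so an eigenvector is (-1, -2).
For λ=4: (A-λI) row 1 is [-6, 0], so an eigenvector is (0, -1).
General solution: C_1e^(-2t)(-1,-2) + C_2e^(4t)(0,-1).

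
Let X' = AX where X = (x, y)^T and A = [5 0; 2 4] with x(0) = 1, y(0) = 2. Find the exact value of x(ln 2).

A = [[5,0],[2,4]]; eigenvalues λ = 4, 5.
Eigenvectors: (0,-1) for λ=4, (1,2) for λ=5.
From the initial condition, c_1 = 0, c_2 = 1.
x(ln 2) = (0)(2^4)(0) + (1)(2^5)(1) = 32.

32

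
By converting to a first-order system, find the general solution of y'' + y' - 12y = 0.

y(t) = K_1e^(-4t) + K_2e^(3t)

Let x_1 = y, x_2 = y'. Then x_1' = x_2 and x_2' = 12x_1 - x_2.
A = [[0,1],[12,-1]]; det(A-λI) = λ^2 + λ - 12.
Eigenvalues λ = -4, 3 with eigenvectors (1,-4), (1,3).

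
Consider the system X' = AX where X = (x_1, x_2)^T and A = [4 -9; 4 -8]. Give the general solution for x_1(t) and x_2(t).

x_1(t) = 3c_1e^(-2t) + 3c_2te^(-2t) + 2c_2e^(-2t), x_2(t) = 2c_1e^(-2t) + 2c_2te^(-2t) + c_2e^(-2t)

Coefficient matrix A = [[4, -9], [4, -8]].
Characteristic polynomial det(A - λI) = λ^2 + 4λ + 4 = 0.
Single eigenvalue λ = -2 with algebraic multiplicity 2.
Eigenvector v = (3,2); generalized eigenvector w with (A-λI)w=v is (2,1).
General solution: e^(-2t)[c_1·v + c_2·(t·v + w)].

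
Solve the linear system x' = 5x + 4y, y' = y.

x(t) = -C_1e^(t) + C_2e^(5t), y(t) = C_1e^(t)

Coefficient matrix A = [[5, 4], [0, 1]].
Characteristic polynomial det(A - λI) = λ^2 - 6λ + 5 = 0.
Eigenvalues λ = 1, 5.
For λ=1: (A-λI) row 1 is [4, 4], so an eigenvector is (-1, 1).
For λ=5: (A-λI) row 1 is [0, 4], so an eigenvector is (1, 0).
General solution: C_1e^(t)(-1,1) + C_2e^(5t)(1,0).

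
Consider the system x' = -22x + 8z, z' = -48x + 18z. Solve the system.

Coefficient matrix A = [[-22, 8], [-48, 18]].
Characteristic polynomial det(A - λI) = λ^2 + 4λ - 12 = 0.
Eigenvalues λ = -6, 2.
For λ=-6: (A-λI) row 1 is [-16, 8], so an eigenvector is (1, 2).
For λ=2: (A-λI) row 1 is [-24, 8], so an eigenvector is (-1, -3).
General solution: c_1e^(-6t)(1,2) + c_2e^(2t)(-1,-3).

x(t) = c_1e^(-6t) - c_2e^(2t), z(t) = 2c_1e^(-6t) - 3c_2e^(2t)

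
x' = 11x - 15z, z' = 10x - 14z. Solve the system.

x(t) = -3K_1e^(t) + K_2e^(-4t), z(t) = -2K_1e^(t) + K_2e^(-4t)

Coefficient matrix A = [[11, -15], [10, -14]].
Characteristic polynomial det(A - λI) = λ^2 + 3λ - 4 = 0.
Eigenvalues λ = 1, -4.
For λ=1: (A-λI) row 1 is [10, -15], so an eigenvector is (-3, -2).
For λ=-4: (A-λI) row 1 is [15, -15], so an eigenvector is (1, 1).
General solution: K_1e^(t)(-3,-2) + K_2e^(-4t)(1,1).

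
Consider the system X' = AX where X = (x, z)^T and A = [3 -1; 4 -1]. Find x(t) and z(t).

x(t) = c_1e^(t) + c_2te^(t) - c_2e^(t), z(t) = 2c_1e^(t) + 2c_2te^(t) - 3c_2e^(t)

Coefficient matrix A = [[3, -1], [4, -1]].
Characteristic polynomial det(A - λI) = λ^2 - 2λ + 1 = 0.
Single eigenvalue λ = 1 with algebraic multiplicity 2.
Eigenvector v = (1,2); generalized eigenvector w with (A-λI)w=v is (-1,-3).
General solution: e^(t)[c_1·v + c_2·(t·v + w)].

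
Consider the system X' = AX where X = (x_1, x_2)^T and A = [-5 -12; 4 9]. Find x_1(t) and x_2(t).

x_1(t) = -3c_1e^(3t) + 2c_2e^(t), x_2(t) = 2c_1e^(3t) - c_2e^(t)

Coefficient matrix A = [[-5, -12], [4, 9]].
Characteristic polynomial det(A - λI) = λ^2 - 4λ + 3 = 0.
Eigenvalues λ = 3, 1.
For λ=3: (A-λI) row 1 is [-8, -12], so an eigenvector is (-3, 2).
For λ=1: (A-λI) row 1 is [-6, -12], so an eigenvector is (2, -1).
General solution: c_1e^(3t)(-3,2) + c_2e^(t)(2,-1).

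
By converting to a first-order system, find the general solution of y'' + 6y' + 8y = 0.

Let x_1 = y, x_2 = y'. Then x_1' = x_2 and x_2' = -8x_1 - 6x_2.
A = [[0,1],[-8,-6]]; det(A-λI) = λ^2 + 6λ + 8.
Eigenvalues λ = -2, -4 with eigenvectors (1,-2), (1,-4).

y(t) = c_1e^(-2t) + c_2e^(-4t)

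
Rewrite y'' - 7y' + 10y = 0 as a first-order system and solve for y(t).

Let x_1 = y, x_2 = y'. Then x_1' = x_2 and x_2' = -10x_1 + 7x_2.
A = [[0,1],[-10,7]]; det(A-λI) = λ^2 - 7λ + 10.
Eigenvalues λ = 5, 2 with eigenvectors (1,5), (1,2).

y(t) = K_1e^(5t) + K_2e^(2t)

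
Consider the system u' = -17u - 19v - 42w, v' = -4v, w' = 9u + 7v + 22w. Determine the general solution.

u(t) = 5c_1e^(-4t) + 7c_2e^(t) - 2c_3e^(4t), v(t) = c_1e^(-4t), w(t) = -2c_1e^(-4t) - 3c_2e^(t) + c_3e^(4t)

Coefficient matrix A = [[-17, -19, -42], [0, -4, 0], [9, 7, 22]].
det(A - λI) = 0 gives eigenvalues λ = -4, 1, 4.
For λ=-4: eigenvector (5,1,-2).
For λ=1: eigenvector (7,0,-3).
For λ=4: eigenvector (-2,0,1).
General solution: c_1e^(-4t)(5,1,-2) + c_2e^(t)(7,0,-3) + c_3e^(4t)(-2,0,1).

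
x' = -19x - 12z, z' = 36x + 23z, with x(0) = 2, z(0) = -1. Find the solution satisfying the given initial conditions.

x(t) = -4e^(5t) + 6e^(-t), z(t) = 8e^(5t) - 9e^(-t)

Coefficient matrix A = [[-19, -12], [36, 23]].
Characteristic polynomial det(A - λI) = λ^2 - 4λ - 5 = 0.
Eigenvalues λ = 5, -1.
For λ=5: (A-λI) row 1 is [-24, -12], so an eigenvector is (1, -2).
For λ=-1: (A-λI) row 1 is [-18, -12], so an eigenvector is (-2, 3).
General solution: c_1e^(5t)(1,-2) + c_2e^(-t)(-2,3).
Applying x(0)=2, z(0)=-1 gives c_1=-4, c_2=-3.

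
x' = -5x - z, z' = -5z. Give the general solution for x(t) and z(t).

x(t) = c_1e^(-5t) + c_2te^(-5t) - 3c_2e^(-5t), z(t) = -c_2e^(-5t)

Coefficient matrix A = [[-5, -1], [0, -5]].
Characteristic polynomial det(A - λI) = λ^2 + 10λ + 25 = 0.
Single eigenvalue λ = -5 with algebraic multiplicity 2.
Eigenvector v = (1,0); generalized eigenvector w with (A-λI)w=v is (-3,-1).
General solution: e^(-5t)[c_1·v + c_2·(t·v + w)].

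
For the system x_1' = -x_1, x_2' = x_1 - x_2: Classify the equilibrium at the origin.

A = [[-1,0],[1,-1]]; det(A-λI) = λ^2 + 2λ + 1.
repeated λ = -1 with a single eigenvector.

stable improper node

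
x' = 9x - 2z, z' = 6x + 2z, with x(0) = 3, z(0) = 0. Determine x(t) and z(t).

x(t) = 12e^(6t) - 9e^(5t), z(t) = 18e^(6t) - 18e^(5t)

Coefficient matrix A = [[9, -2], [6, 2]].
Characteristic polynomial det(A - λI) = λ^2 - 11λ + 30 = 0.
Eigenvalues λ = 6, 5.
For λ=6: (A-λI) row 1 is [3, -2], so an eigenvector is (-2, -3).
For λ=5: (A-λI) row 1 is [4, -2], so an eigenvector is (1, 2).
General solution: c_1e^(6t)(-2,-3) + c_2e^(5t)(1,2).
Applying x(0)=3, z(0)=0 gives c_1=-6, c_2=-9.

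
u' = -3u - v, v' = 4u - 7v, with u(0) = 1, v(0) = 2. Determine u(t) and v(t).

u(t) = e^(-5t), v(t) = 2e^(-5t)

Coefficient matrix A = [[-3, -1], [4, -7]].
Characteristic polynomial det(A - λI) = λ^2 + 10λ + 25 = 0.
Single eigenvalue λ = -5 with algebraic multiplicity 2.
Eigenvector v = (-1,-2); generalized eigenvector w with (A-λI)w=v is (-1,-1).
General solution: e^(-5t)[K_1·v + K_2·(t·v + w)].
Applying u(0)=1, v(0)=2 gives K_1=-1, K_2=0.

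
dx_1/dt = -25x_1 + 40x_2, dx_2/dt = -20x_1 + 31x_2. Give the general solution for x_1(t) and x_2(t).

Coefficient matrix A = [[-25, 40], [-20, 31]].
Characteristic polynomial det(A - λI) = λ^2 - 6λ + 25 = 0.
Eigenvalues λ = 3 ± 4i (complex conjugate pair).
For λ=3+4i: an eigenvector is (3,2) - i(-1,-1) = (3 + i, 2 + i).
A real fundamental pair from Re and Im of e^((3+4i)t)v: X_1 = e^(3t)(cos(4t)·(3,2) + sin(4t)·(-1,-1)), X_2 = e^(3t)(sin(4t)·(3,2) - cos(4t)·(-1,-1)).
General solution: K_1X_1 + K_2X_2.

x_1(t) = -K_1e^(3t)sin(4t) + 3K_1e^(3t)cos(4t) + 3K_2e^(3t)sin(4t) + K_2e^(3t)cos(4t), x_2(t) = -K_1e^(3t)sin(4t) + 2K_1e^(3t)cos(4t) + 2K_2e^(3t)sin(4t) + K_2e^(3t)cos(4t)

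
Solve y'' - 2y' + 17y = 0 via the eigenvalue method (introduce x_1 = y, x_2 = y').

Let x_1 = y, x_2 = y'. Then x_1' = x_2 and x_2' = -17x_1 + 2x_2.
A = [[0,1],[-17,2]]; det(A-λI) = λ^2 - 2λ + 17.
Eigenvalues λ = 1 ± 4i.

y(t) = c_1e^(t)cos(4t) + c_2e^(t)sin(4t)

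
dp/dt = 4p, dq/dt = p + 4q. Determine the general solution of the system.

p(t) = c_2e^(4t), q(t) = c_1e^(4t) + c_2te^(4t) + 3c_2e^(4t)

Coefficient matrix A = [[4, 0], [1, 4]].
Characteristic polynomial det(A - λI) = λ^2 - 8λ + 16 = 0.
Single eigenvalue λ = 4 with algebraic multiplicity 2.
Eigenvector v = (0,1); generalized eigenvector w with (A-λI)w=v is (1,3).
General solution: e^(4t)[c_1·v + c_2·(t·v + w)].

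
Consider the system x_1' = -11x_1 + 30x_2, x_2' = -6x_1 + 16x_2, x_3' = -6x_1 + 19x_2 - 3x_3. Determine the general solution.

Coefficient matrix A = [[-11, 30, 0], [-6, 16, 0], [-6, 19, -3]].
det(A - λI) = 0 gives eigenvalues λ = 1, 4, -3.
For λ=1: eigenvector (5,2,2).
For λ=4: eigenvector (2,1,1).
For λ=-3: eigenvector (0,0,1).
General solution: K_1e^(t)(5,2,2) + K_2e^(4t)(2,1,1) + K_3e^(-3t)(0,0,1).

x_1(t) = 5K_1e^(t) + 2K_2e^(4t), x_2(t) = 2K_1e^(t) + K_2e^(4t), x_3(t) = 2K_1e^(t) + K_2e^(4t) + K_3e^(-3t)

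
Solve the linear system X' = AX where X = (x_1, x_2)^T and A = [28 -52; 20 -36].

x_1(t) = 3C_1e^(-4t)sin(4t) + 2C_1e^(-4t)cos(4t) + 2C_2e^(-4t)sin(4t) - 3C_2e^(-4t)cos(4t), x_2(t) = 2C_1e^(-4t)sin(4t) + C_1e^(-4t)cos(4t) + C_2e^(-4t)sin(4t) - 2C_2e^(-4t)cos(4t)

Coefficient matrix A = [[28, -52], [20, -36]].
Characteristic polynomial det(A - λI) = λ^2 + 8λ + 32 = 0.
Eigenvalues λ = -4 ± 4i (complex conjugate pair).
For λ=-4+4i: an eigenvector is (2,1) - i(3,2) = (2 - 3i, 1 - 2i).
A real fundamental pair from Re and Im of e^((-4+4i)t)v: X_1 = e^(-4t)(cos(4t)·(2,1) + sin(4t)·(3,2)), X_2 = e^(-4t)(sin(4t)·(2,1) - cos(4t)·(3,2)).
General solution: C_1X_1 + C_2X_2.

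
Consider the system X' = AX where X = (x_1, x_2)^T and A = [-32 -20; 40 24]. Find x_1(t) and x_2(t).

x_1(t) = 2c_1e^(-4t)sin(4t) - c_1e^(-4t)cos(4t) - c_2e^(-4t)sin(4t) - 2c_2e^(-4t)cos(4t), x_2(t) = -3c_1e^(-4t)sin(4t) + c_1e^(-4t)cos(4t) + c_2e^(-4t)sin(4t) + 3c_2e^(-4t)cos(4t)

Coefficient matrix A = [[-32, -20], [40, 24]].
Characteristic polynomial det(A - λI) = λ^2 + 8λ + 32 = 0.
Eigenvalues λ = -4 ± 4i (complex conjugate pair).
For λ=-4+4i: an eigenvector is (-1,1) - i(2,-3) = (-1 - 2i, 1 + 3i).
A real fundamental pair from Re and Im of e^((-4+4i)t)v: X_1 = e^(-4t)(cos(4t)·(-1,1) + sin(4t)·(2,-3)), X_2 = e^(-4t)(sin(4t)·(-1,1) - cos(4t)·(2,-3)).
General solution: c_1X_1 + c_2X_2.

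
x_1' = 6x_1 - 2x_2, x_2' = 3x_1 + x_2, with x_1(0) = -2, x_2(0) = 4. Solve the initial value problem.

x_1(t) = -14e^(4t) + 12e^(3t), x_2(t) = -14e^(4t) + 18e^(3t)

Coefficient matrix A = [[6, -2], [3, 1]].
Characteristic polynomial det(A - λI) = λ^2 - 7λ + 12 = 0.
Eigenvalues λ = 4, 3.
For λ=4: (A-λI) row 1 is [2, -2], so an eigenvector is (-1, -1).
For λ=3: (A-λI) row 1 is [3, -2], so an eigenvector is (-2, -3).
General solution: C_1e^(4t)(-1,-1) + C_2e^(3t)(-2,-3).
Applying x_1(0)=-2, x_2(0)=4 gives C_1=14, C_2=-6.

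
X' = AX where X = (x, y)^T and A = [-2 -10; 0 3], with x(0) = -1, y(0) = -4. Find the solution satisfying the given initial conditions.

x(t) = 8e^(3t) - 9e^(-2t), y(t) = -4e^(3t)

Coefficient matrix A = [[-2, -10], [0, 3]].
Characteristic polynomial det(A - λI) = λ^2 - λ - 6 = 0.
Eigenvalues λ = 3, -2.
For λ=3: (A-λI) row 1 is [-5, -10], so an eigenvector is (2, -1).
For λ=-2: (A-λI) row 1 is [0, -10], so an eigenvector is (1, 0).
General solution: C_1e^(3t)(2,-1) + C_2e^(-2t)(1,0).
Applying x(0)=-1, y(0)=-4 gives C_1=4, C_2=-9.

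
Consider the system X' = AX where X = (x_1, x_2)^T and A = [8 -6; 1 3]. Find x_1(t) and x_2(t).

x_1(t) = -2c_1e^(5t) + 3c_2e^(6t), x_2(t) = -c_1e^(5t) + c_2e^(6t)

Coefficient matrix A = [[8, -6], [1, 3]].
Characteristic polynomial det(A - λI) = λ^2 - 11λ + 30 = 0.
Eigenvalues λ = 5, 6.
For λ=5: (A-λI) row 1 is [3, -6], so an eigenvector is (-2, -1).
For λ=6: (A-λI) row 1 is [2, -6], so an eigenvector is (3, 1).
General solution: c_1e^(5t)(-2,-1) + c_2e^(6t)(3,1).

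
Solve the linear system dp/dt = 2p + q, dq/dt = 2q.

p(t) = K_1e^(2t) + K_2te^(2t) - 3K_2e^(2t), q(t) = K_2e^(2t)

Coefficient matrix A = [[2, 1], [0, 2]].
Characteristic polynomial det(A - λI) = λ^2 - 4λ + 4 = 0.
Single eigenvalue λ = 2 with algebraic multiplicity 2.
Eigenvector v = (1,0); generalized eigenvector w with (A-λI)w=v is (-3,1).
General solution: e^(2t)[K_1·v + K_2·(t·v + w)].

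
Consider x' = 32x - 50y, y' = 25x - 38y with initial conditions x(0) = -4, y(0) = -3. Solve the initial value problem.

Coefficient matrix A = [[32, -50], [25, -38]].
Characteristic polynomial det(A - λI) = λ^2 + 6λ + 34 = 0.
Eigenvalues λ = -3 ± 5i (complex conjugate pair).
For λ=-3+5i: an eigenvector is (3,2) - i(1,1) = (3 - i, 2 - i).
A real fundamental pair from Re and Im of e^((-3+5i)t)v: X_1 = e^(-3t)(cos(5t)·(3,2) + sin(5t)·(1,1)), X_2 = e^(-3t)(sin(5t)·(3,2) - cos(5t)·(1,1)).
General solution: C_1X_1 + C_2X_2.
Applying x(0)=-4, y(0)=-3 gives C_1=-1, C_2=1.

x(t) = 2e^(-3t)sin(5t) - 4e^(-3t)cos(5t), y(t) = e^(-3t)sin(5t) - 3e^(-3t)cos(5t)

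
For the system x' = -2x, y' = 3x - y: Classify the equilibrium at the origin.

A = [[-2,0],[3,-1]]; det(A-λI) = λ^2 + 3λ + 2.
λ = -2, -1: both negative.

stable node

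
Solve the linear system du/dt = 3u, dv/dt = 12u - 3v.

Coefficient matrix A = [[3, 0], [12, -3]].
Characteristic polynomial det(A - λI) = λ^2 - 9 = 0.
Eigenvalues λ = 3, -3.
For λ=3: (A-λI) row 2 is [12, -6], so an eigenvector is (-1, -2).
For λ=-3: (A-λI) row 1 is [6, 0], so an eigenvector is (0, 1).
General solution: C_1e^(3t)(-1,-2) + C_2e^(-3t)(0,1).

u(t) = -C_1e^(3t), v(t) = -2C_1e^(3t) + C_2e^(-3t)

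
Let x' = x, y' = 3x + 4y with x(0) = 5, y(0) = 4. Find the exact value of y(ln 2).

134

A = [[1,0],[3,4]]; eigenvalues λ = 4, 1.
Eigenvectors: (0,1) for λ=4, (1,-1) for λ=1.
From the initial condition, c_1 = 9, c_2 = 5.
y(ln 2) = (9)(2^4)(1) + (5)(2^1)(-1) = 134.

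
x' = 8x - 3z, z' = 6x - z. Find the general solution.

x(t) = -c_1e^(2t) - c_2e^(5t), z(t) = -2c_1e^(2t) - c_2e^(5t)

Coefficient matrix A = [[8, -3], [6, -1]].
Characteristic polynomial det(A - λI) = λ^2 - 7λ + 10 = 0.
Eigenvalues λ = 2, 5.
For λ=2: (A-λI) row 1 is [6, -3], so an eigenvector is (-1, -2).
For λ=5: (A-λI) row 1 is [3, -3], so an eigenvector is (-1, -1).
General solution: c_1e^(2t)(-1,-2) + c_2e^(5t)(-1,-1).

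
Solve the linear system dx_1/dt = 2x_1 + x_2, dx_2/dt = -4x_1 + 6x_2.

Coefficient matrix A = [[2, 1], [-4, 6]].
Characteristic polynomial det(A - λI) = λ^2 - 8λ + 16 = 0.
Single eigenvalue λ = 4 with algebraic multiplicity 2.
Eigenvector v = (-1,-2); generalized eigenvector w with (A-λI)w=v is (2,3).
General solution: e^(4t)[C_1·v + C_2·(t·v + w)].

x_1(t) = -C_1e^(4t) - C_2te^(4t) + 2C_2e^(4t), x_2(t) = -2C_1e^(4t) - 2C_2te^(4t) + 3C_2e^(4t)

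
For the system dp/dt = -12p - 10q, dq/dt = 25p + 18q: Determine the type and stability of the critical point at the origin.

A = [[-12,-10],[25,18]]; det(A-λI) = λ^2 - 6λ + 34.
λ = 3 ± 5i: positive real part.

unstable spiral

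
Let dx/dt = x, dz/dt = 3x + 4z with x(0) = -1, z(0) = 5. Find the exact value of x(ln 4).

A = [[1,0],[3,4]]; eigenvalues λ = 1, 4.
Eigenvectors: (-1,1) for λ=1, (0,1) for λ=4.
From the initial condition, c_1 = 1, c_2 = 4.
x(ln 4) = (1)(4^1)(-1) + (4)(4^4)(0) = -4.

-4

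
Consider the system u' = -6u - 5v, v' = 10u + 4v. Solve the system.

Coefficient matrix A = [[-6, -5], [10, 4]].
Characteristic polynomial det(A - λI) = λ^2 + 2λ + 26 = 0.
Eigenvalues λ = -1 ± 5i (complex conjugate pair).
For λ=-1+5i: an eigenvector is (1,-1) - i(0,1) = (1, -1 - i).
A real fundamental pair from Re and Im of e^((-1+5i)t)v: X_1 = e^(-t)(cos(5t)·(1,-1) + sin(5t)·(0,1)), X_2 = e^(-t)(sin(5t)·(1,-1) - cos(5t)·(0,1)).
General solution: K_1X_1 + K_2X_2.

u(t) = K_1e^(-t)cos(5t) + K_2e^(-t)sin(5t), v(t) = K_1e^(-t)sin(5t) - K_1e^(-t)cos(5t) - K_2e^(-t)sin(5t) - K_2e^(-t)cos(5t)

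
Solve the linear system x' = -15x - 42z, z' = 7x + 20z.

Coefficient matrix A = [[-15, -42], [7, 20]].
Characteristic polynomial det(A - λI) = λ^2 - 5λ - 6 = 0.
Eigenvalues λ = -1, 6.
For λ=-1: (A-λI) row 1 is [-14, -42], so an eigenvector is (3, -1).
For λ=6: (A-λI) row 1 is [-21, -42], so an eigenvector is (2, -1).
General solution: K_1e^(-t)(3,-1) + K_2e^(6t)(2,-1).

x(t) = 3K_1e^(-t) + 2K_2e^(6t), z(t) = -K_1e^(-t) - K_2e^(6t)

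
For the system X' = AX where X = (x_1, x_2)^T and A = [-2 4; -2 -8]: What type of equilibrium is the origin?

A = [[-2,4],[-2,-8]]; det(A-λI) = λ^2 + 10λ + 24.
λ = -4, -6: both negative.

stable node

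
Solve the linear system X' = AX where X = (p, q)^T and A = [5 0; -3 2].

Coefficient matrix A = [[5, 0], [-3, 2]].
Characteristic polynomial det(A - λI) = λ^2 - 7λ + 10 = 0.
Eigenvalues λ = 5, 2.
For λ=5: (A-λI) row 2 is [-3, -3], so an eigenvector is (-1, 1).
For λ=2: (A-λI) row 1 is [3, 0], so an eigenvector is (0, -1).
General solution: C_1e^(5t)(-1,1) + C_2e^(2t)(0,-1).

p(t) = -C_1e^(5t), q(t) = C_1e^(5t) - C_2e^(2t)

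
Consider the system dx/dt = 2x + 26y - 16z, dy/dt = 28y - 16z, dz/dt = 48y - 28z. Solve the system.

x(t) = C_1e^(2t) + C_2e^(-4t) - 2C_3e^(4t), y(t) = C_2e^(-4t) - 2C_3e^(4t), z(t) = 2C_2e^(-4t) - 3C_3e^(4t)

Coefficient matrix A = [[2, 26, -16], [0, 28, -16], [0, 48, -28]].
det(A - λI) = 0 gives eigenvalues λ = 2, -4, 4.
For λ=2: eigenvector (1,0,0).
For λ=-4: eigenvector (1,1,2).
For λ=4: eigenvector (-2,-2,-3).
General solution: C_1e^(2t)(1,0,0) + C_2e^(-4t)(1,1,2) + C_3e^(4t)(-2,-2,-3).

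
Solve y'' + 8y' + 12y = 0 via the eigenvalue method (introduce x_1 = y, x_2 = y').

y(t) = C_1e^(-6t) + C_2e^(-2t)

Let x_1 = y, x_2 = y'. Then x_1' = x_2 and x_2' = -12x_1 - 8x_2.
A = [[0,1],[-12,-8]]; det(A-λI) = λ^2 + 8λ + 12.
Eigenvalues λ = -6, -2 with eigenvectors (1,-6), (1,-2).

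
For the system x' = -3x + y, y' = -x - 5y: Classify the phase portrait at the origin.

A = [[-3,1],[-1,-5]]; det(A-λI) = λ^2 + 8λ + 16.
repeated λ = -4 with a single eigenvector.

stable improper node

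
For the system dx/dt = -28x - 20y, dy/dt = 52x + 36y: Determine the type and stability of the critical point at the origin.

A = [[-28,-20],[52,36]]; det(A-λI) = λ^2 - 8λ + 32.
λ = 4 ± 4i: positive real part.

unstable spiral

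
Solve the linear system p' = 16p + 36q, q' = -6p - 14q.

Coefficient matrix A = [[16, 36], [-6, -14]].
Characteristic polynomial det(A - λI) = λ^2 - 2λ - 8 = 0.
Eigenvalues λ = 4, -2.
For λ=4: (A-λI) row 1 is [12, 36], so an eigenvector is (3, -1).
For λ=-2: (A-λI) row 1 is [18, 36], so an eigenvector is (-2, 1).
General solution: K_1e^(4t)(3,-1) + K_2e^(-2t)(-2,1).

p(t) = 3K_1e^(4t) - 2K_2e^(-2t), q(t) = -K_1e^(4t) + K_2e^(-2t)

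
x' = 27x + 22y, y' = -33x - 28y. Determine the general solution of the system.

x(t) = -c_1e^(5t) - 2c_2e^(-6t), y(t) = c_1e^(5t) + 3c_2e^(-6t)

Coefficient matrix A = [[27, 22], [-33, -28]].
Characteristic polynomial det(A - λI) = λ^2 + λ - 30 = 0.
Eigenvalues λ = 5, -6.
For λ=5: (A-λI) row 1 is [22, 22], so an eigenvector is (-1, 1).
For λ=-6: (A-λI) row 1 is [33, 22], so an eigenvector is (-2, 3).
General solution: c_1e^(5t)(-1,1) + c_2e^(-6t)(-2,3).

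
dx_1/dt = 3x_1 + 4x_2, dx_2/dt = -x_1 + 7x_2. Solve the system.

x_1(t) = 2C_1e^(5t) + 2C_2te^(5t) - C_2e^(5t), x_2(t) = C_1e^(5t) + C_2te^(5t)

Coefficient matrix A = [[3, 4], [-1, 7]].
Characteristic polynomial det(A - λI) = λ^2 - 10λ + 25 = 0.
Single eigenvalue λ = 5 with algebraic multiplicity 2.
Eigenvector v = (2,1); generalized eigenvector w with (A-λI)w=v is (-1,0).
General solution: e^(5t)[C_1·v + C_2·(t·v + w)].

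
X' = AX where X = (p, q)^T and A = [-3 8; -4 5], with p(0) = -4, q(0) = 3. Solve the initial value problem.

Coefficient matrix A = [[-3, 8], [-4, 5]].
Characteristic polynomial det(A - λI) = λ^2 - 2λ + 17 = 0.
Eigenvalues λ = 1 ± 4i (complex conjugate pair).
For λ=1+4i: an eigenvector is (1,0) - i(-1,-1) = (1 + i, 0 + i).
A real fundamental pair from Re and Im of e^((1+4i)t)v: X_1 = e^(t)(cos(4t)·(1,0) + sin(4t)·(-1,-1)), X_2 = e^(t)(sin(4t)·(1,0) - cos(4t)·(-1,-1)).
General solution: C_1X_1 + C_2X_2.
Applying p(0)=-4, q(0)=3 gives C_1=-7, C_2=3.

p(t) = 10e^(t)sin(4t) - 4e^(t)cos(4t), q(t) = 7e^(t)sin(4t) + 3e^(t)cos(4t)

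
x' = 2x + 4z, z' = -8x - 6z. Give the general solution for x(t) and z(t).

Coefficient matrix A = [[2, 4], [-8, -6]].
Characteristic polynomial det(A - λI) = λ^2 + 4λ + 20 = 0.
Eigenvalues λ = -2 ± 4i (complex conjugate pair).
For λ=-2+4i: an eigenvector is (0,-1) - i(-1,1) = (0 + i, -1 - i).
A real fundamental pair from Re and Im of e^((-2+4i)t)v: X_1 = e^(-2t)(cos(4t)·(0,-1) + sin(4t)·(-1,1)), X_2 = e^(-2t)(sin(4t)·(0,-1) - cos(4t)·(-1,1)).
General solution: c_1X_1 + c_2X_2.

x(t) = -c_1e^(-2t)sin(4t) + c_2e^(-2t)cos(4t), z(t) = c_1e^(-2t)sin(4t) - c_1e^(-2t)cos(4t) - c_2e^(-2t)sin(4t) - c_2e^(-2t)cos(4t)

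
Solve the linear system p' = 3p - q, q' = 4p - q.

Coefficient matrix A = [[3, -1], [4, -1]].
Characteristic polynomial det(A - λI) = λ^2 - 2λ + 1 = 0.
Single eigenvalue λ = 1 with algebraic multiplicity 2.
Eigenvector v = (-1,-2); generalized eigenvector w with (A-λI)w=v is (0,1).
General solution: e^(t)[c_1·v + c_2·(t·v + w)].

p(t) = -c_1e^(t) - c_2te^(t), q(t) = -2c_1e^(t) - 2c_2te^(t) + c_2e^(t)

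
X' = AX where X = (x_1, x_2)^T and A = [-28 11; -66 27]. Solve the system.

x_1(t) = -c_1e^(-6t) + c_2e^(5t), x_2(t) = -2c_1e^(-6t) + 3c_2e^(5t)

Coefficient matrix A = [[-28, 11], [-66, 27]].
Characteristic polynomial det(A - λI) = λ^2 + λ - 30 = 0.
Eigenvalues λ = -6, 5.
For λ=-6: (A-λI) row 1 is [-22, 11], so an eigenvector is (-1, -2).
For λ=5: (A-λI) row 1 is [-33, 11], so an eigenvector is (1, 3).
General solution: c_1e^(-6t)(-1,-2) + c_2e^(5t)(1,3).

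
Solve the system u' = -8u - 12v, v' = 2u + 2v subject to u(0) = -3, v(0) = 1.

u(t) = -3e^(-4t), v(t) = e^(-4t)

Coefficient matrix A = [[-8, -12], [2, 2]].
Characteristic polynomial det(A - λI) = λ^2 + 6λ + 8 = 0.
Eigenvalues λ = -4, -2.
For λ=-4: (A-λI) row 1 is [-4, -12], so an eigenvector is (3, -1).
For λ=-2: (A-λI) row 1 is [-6, -12], so an eigenvector is (-2, 1).
General solution: c_1e^(-4t)(3,-1) + c_2e^(-2t)(-2,1).
Applying u(0)=-3, v(0)=1 gives c_1=-1, c_2=0.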